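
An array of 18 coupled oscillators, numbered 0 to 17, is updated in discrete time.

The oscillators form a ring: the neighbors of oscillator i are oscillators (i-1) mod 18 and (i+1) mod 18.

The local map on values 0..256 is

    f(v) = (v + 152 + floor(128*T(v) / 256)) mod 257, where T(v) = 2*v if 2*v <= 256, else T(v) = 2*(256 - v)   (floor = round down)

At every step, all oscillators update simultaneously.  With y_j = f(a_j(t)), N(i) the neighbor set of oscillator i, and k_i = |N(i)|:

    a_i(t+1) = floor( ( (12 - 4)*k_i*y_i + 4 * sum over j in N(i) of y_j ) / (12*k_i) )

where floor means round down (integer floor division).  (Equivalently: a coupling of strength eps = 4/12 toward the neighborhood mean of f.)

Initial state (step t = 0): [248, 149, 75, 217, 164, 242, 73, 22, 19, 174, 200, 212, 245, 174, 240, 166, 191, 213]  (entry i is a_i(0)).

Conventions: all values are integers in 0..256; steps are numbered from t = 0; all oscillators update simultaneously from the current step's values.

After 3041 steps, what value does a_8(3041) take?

Answer: a_8(3041) = 151
Key observation: The state at step 7, [151, 151, 151, 151, 151, 151, 151, 151, 151, 151, 151, 151, 151, 151, 151, 151, 151, 151], reappears at step 8: the system is in a cycle of period 1 from step 7 on.  Therefore the state at step 3041 equals the state at step 7 + ((3041 - 7) mod 1) = 7, which is [151, 151, 151, 151, 151, 151, 151, 151, 151, 151, 151, 151, 151, 151, 151, 151, 151, 151].

Derivation:
t=0: [248, 149, 75, 217, 164, 242, 73, 22, 19, 174, 200, 212, 245, 174, 240, 166, 191, 213]
t=1: [151, 133, 80, 133, 151, 132, 85, 169, 184, 157, 151, 151, 151, 151, 151, 151, 151, 151]
t=2: [151, 135, 87, 135, 151, 136, 93, 136, 151, 151, 151, 151, 151, 151, 151, 151, 151, 151]
t=3: [151, 137, 96, 137, 151, 139, 104, 139, 151, 151, 151, 151, 151, 151, 151, 151, 151, 151]
t=4: [151, 140, 108, 140, 151, 143, 119, 143, 151, 151, 151, 151, 151, 151, 151, 151, 151, 151]
t=5: [151, 144, 124, 144, 151, 148, 139, 148, 151, 151, 151, 151, 151, 151, 151, 151, 151, 151]
t=6: [151, 149, 145, 149, 151, 151, 151, 151, 151, 151, 151, 151, 151, 151, 151, 151, 151, 151]
t=7: [151, 151, 151, 151, 151, 151, 151, 151, 151, 151, 151, 151, 151, 151, 151, 151, 151, 151]
t=8: [151, 151, 151, 151, 151, 151, 151, 151, 151, 151, 151, 151, 151, 151, 151, 151, 151, 151]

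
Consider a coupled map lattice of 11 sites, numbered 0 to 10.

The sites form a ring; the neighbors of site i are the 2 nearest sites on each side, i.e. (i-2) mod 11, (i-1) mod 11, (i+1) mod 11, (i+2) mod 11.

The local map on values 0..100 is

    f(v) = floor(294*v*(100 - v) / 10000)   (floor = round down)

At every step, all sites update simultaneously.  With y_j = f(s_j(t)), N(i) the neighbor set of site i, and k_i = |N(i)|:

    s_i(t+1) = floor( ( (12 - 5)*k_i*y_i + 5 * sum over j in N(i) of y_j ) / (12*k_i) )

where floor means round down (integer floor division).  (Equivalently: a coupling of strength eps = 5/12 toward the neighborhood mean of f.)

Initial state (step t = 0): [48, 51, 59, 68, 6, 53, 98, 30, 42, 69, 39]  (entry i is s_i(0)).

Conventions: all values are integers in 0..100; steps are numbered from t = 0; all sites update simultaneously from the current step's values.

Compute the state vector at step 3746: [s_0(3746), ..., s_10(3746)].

Simulating step by step:
t=0: [48, 51, 59, 68, 6, 53, 98, 30, 42, 69, 39]
t=1: [71, 71, 64, 61, 31, 57, 25, 57, 61, 64, 69]
t=2: [61, 61, 65, 67, 63, 68, 60, 69, 66, 66, 62]
t=3: [68, 68, 66, 65, 67, 64, 67, 63, 65, 65, 68]
t=4: [63, 63, 64, 65, 65, 66, 65, 67, 65, 65, 63]
t=5: [67, 67, 67, 66, 66, 65, 65, 65, 66, 66, 67]
t=6: [65, 65, 65, 65, 65, 65, 65, 65, 65, 65, 65]
t=7: [66, 66, 66, 66, 66, 66, 66, 66, 66, 66, 66]
t=8: [65, 65, 65, 65, 65, 65, 65, 65, 65, 65, 65]

Answer: [65, 65, 65, 65, 65, 65, 65, 65, 65, 65, 65]
Key observation: The state at step 6, [65, 65, 65, 65, 65, 65, 65, 65, 65, 65, 65], reappears at step 8: the system is in a cycle of period 2 from step 6 on.  Therefore the state at step 3746 equals the state at step 6 + ((3746 - 6) mod 2) = 6, which is [65, 65, 65, 65, 65, 65, 65, 65, 65, 65, 65].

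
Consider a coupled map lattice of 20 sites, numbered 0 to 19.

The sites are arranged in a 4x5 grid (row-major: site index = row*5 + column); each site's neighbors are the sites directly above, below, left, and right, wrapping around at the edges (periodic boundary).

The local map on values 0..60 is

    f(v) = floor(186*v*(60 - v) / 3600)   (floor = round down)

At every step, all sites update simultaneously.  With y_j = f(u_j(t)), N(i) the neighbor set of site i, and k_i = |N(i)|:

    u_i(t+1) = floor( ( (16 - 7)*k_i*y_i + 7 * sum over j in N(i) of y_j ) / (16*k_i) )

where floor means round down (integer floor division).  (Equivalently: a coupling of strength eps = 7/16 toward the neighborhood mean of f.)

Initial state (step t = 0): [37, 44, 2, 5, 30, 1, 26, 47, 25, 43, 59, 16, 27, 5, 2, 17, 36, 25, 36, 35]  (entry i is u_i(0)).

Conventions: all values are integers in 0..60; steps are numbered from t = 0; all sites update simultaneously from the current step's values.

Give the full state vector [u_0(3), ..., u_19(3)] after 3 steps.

Simulating step by step:
t=0: [37, 44, 2, 5, 30, 1, 26, 47, 25, 43, 59, 16, 27, 5, 2, 17, 36, 25, 36, 35]
t=1: [37, 35, 16, 23, 41, 15, 36, 32, 35, 31, 10, 35, 39, 23, 13, 35, 41, 40, 37, 39]
t=2: [42, 43, 39, 42, 41, 36, 43, 44, 44, 42, 31, 41, 42, 41, 34, 41, 41, 40, 42, 41]
t=3: [39, 38, 40, 39, 39, 42, 37, 37, 37, 39, 44, 40, 39, 39, 43, 40, 39, 40, 39, 40]

Answer: [39, 38, 40, 39, 39, 42, 37, 37, 37, 39, 44, 40, 39, 39, 43, 40, 39, 40, 39, 40]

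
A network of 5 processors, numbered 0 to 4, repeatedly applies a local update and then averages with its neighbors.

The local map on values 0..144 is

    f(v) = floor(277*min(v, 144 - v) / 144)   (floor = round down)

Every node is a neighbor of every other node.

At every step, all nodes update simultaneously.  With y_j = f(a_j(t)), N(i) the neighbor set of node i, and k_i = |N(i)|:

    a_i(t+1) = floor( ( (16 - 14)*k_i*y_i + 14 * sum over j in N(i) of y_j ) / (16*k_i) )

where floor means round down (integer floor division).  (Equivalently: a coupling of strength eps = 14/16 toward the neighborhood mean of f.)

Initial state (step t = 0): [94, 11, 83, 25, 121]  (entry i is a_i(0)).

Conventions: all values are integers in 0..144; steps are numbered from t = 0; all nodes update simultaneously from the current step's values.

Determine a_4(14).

Simulating step by step:
t=0: [94, 11, 83, 25, 121]
t=1: [62, 69, 60, 66, 67]
t=2: [124, 123, 124, 123, 123]
t=3: [39, 39, 39, 39, 39]
t=4: [75, 75, 75, 75, 75]
t=5: [132, 132, 132, 132, 132]
t=6: [23, 23, 23, 23, 23]
t=7: [44, 44, 44, 44, 44]
t=8: [84, 84, 84, 84, 84]
t=9: [115, 115, 115, 115, 115]
t=10: [55, 55, 55, 55, 55]
t=11: [105, 105, 105, 105, 105]
t=12: [75, 75, 75, 75, 75]
t=13: [132, 132, 132, 132, 132]
t=14: [23, 23, 23, 23, 23]

Answer: a_4(14) = 23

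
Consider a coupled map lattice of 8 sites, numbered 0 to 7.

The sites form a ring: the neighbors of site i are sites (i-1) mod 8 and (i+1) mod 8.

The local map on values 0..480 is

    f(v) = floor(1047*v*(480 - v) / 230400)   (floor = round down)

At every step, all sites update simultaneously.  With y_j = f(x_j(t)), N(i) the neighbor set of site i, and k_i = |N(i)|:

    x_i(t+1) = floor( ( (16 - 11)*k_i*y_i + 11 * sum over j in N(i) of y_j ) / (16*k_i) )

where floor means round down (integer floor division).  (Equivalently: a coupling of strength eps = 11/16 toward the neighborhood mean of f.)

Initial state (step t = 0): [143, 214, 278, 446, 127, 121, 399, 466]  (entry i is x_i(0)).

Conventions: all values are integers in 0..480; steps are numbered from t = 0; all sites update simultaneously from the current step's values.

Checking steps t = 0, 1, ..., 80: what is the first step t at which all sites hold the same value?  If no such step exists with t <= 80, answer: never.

Answer: never
Key observation: The state at step 4 reappears at step 6 — the system is in a cycle of period 2 from step 4 on.  No step 0..6 is synchronized, and the cycle repeats forever, so no step up to 80 (or ever) has all sites equal.

Derivation:
t=0: [143, 214, 278, 446, 127, 121, 399, 466]  (not all equal)
t=1: [166, 243, 191, 178, 154, 181, 123, 134]  (not all equal)
t=2: [235, 248, 251, 240, 239, 223, 218, 215]  (not all equal)
t=3: [259, 261, 261, 261, 260, 260, 259, 259]  (not all equal)
t=4: [259, 259, 259, 259, 259, 259, 259, 260]  (not all equal)
t=5: [259, 260, 260, 260, 260, 260, 259, 259]  (not all equal)
t=6: [259, 259, 259, 259, 259, 259, 259, 260]  (not all equal)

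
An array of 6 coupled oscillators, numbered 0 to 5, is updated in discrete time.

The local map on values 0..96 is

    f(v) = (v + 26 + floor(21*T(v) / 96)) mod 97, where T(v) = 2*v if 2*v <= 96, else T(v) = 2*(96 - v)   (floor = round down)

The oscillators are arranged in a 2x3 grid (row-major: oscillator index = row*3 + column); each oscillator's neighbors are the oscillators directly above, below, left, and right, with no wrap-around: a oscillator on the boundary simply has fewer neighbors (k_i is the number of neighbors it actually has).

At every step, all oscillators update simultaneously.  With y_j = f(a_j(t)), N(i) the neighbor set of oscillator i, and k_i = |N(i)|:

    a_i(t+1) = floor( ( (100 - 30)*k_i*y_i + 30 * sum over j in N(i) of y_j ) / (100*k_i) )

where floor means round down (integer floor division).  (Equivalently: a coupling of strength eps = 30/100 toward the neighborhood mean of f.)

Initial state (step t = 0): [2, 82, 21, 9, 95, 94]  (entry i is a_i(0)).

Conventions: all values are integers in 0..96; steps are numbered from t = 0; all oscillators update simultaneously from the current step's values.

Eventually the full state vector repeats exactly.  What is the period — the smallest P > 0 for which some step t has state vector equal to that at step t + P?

Simulating step by step:
t=0: [2, 82, 21, 9, 95, 94]
t=1: [27, 22, 45, 34, 24, 28]
t=2: [64, 61, 81, 70, 61, 68]
t=3: [7, 6, 13, 8, 5, 9]
t=4: [35, 35, 41, 36, 34, 38]
t=5: [76, 76, 82, 76, 75, 79]
t=6: [13, 13, 16, 13, 13, 15]
t=7: [44, 44, 47, 44, 44, 46]
t=8: [89, 89, 92, 89, 89, 91]
t=9: [21, 21, 21, 21, 21, 21]
t=10: [56, 56, 56, 56, 56, 56]
t=11: [2, 2, 2, 2, 2, 2]
t=12: [28, 28, 28, 28, 28, 28]
t=13: [66, 66, 66, 66, 66, 66]
t=14: [8, 8, 8, 8, 8, 8]
t=15: [37, 37, 37, 37, 37, 37]
t=16: [79, 79, 79, 79, 79, 79]
t=17: [15, 15, 15, 15, 15, 15]
t=18: [47, 47, 47, 47, 47, 47]
t=19: [93, 93, 93, 93, 93, 93]
t=20: [23, 23, 23, 23, 23, 23]
t=21: [59, 59, 59, 59, 59, 59]
t=22: [4, 4, 4, 4, 4, 4]
t=23: [31, 31, 31, 31, 31, 31]
t=24: [70, 70, 70, 70, 70, 70]
t=25: [10, 10, 10, 10, 10, 10]
t=26: [40, 40, 40, 40, 40, 40]
t=27: [83, 83, 83, 83, 83, 83]
t=28: [17, 17, 17, 17, 17, 17]
t=29: [50, 50, 50, 50, 50, 50]
t=30: [96, 96, 96, 96, 96, 96]
t=31: [25, 25, 25, 25, 25, 25]
t=32: [61, 61, 61, 61, 61, 61]
t=33: [5, 5, 5, 5, 5, 5]
t=34: [33, 33, 33, 33, 33, 33]
t=35: [73, 73, 73, 73, 73, 73]
t=36: [12, 12, 12, 12, 12, 12]
t=37: [43, 43, 43, 43, 43, 43]
t=38: [87, 87, 87, 87, 87, 87]
t=39: [19, 19, 19, 19, 19, 19]
t=40: [53, 53, 53, 53, 53, 53]
t=41: [0, 0, 0, 0, 0, 0]
t=42: [26, 26, 26, 26, 26, 26]
t=43: [63, 63, 63, 63, 63, 63]
t=44: [6, 6, 6, 6, 6, 6]
t=45: [34, 34, 34, 34, 34, 34]
t=46: [74, 74, 74, 74, 74, 74]
t=47: [12, 12, 12, 12, 12, 12]

Answer: 11
Key observation: The state at step 36, [12, 12, 12, 12, 12, 12], reappears at step 47 — and no state repeats earlier — so the cycle the system enters has period 11.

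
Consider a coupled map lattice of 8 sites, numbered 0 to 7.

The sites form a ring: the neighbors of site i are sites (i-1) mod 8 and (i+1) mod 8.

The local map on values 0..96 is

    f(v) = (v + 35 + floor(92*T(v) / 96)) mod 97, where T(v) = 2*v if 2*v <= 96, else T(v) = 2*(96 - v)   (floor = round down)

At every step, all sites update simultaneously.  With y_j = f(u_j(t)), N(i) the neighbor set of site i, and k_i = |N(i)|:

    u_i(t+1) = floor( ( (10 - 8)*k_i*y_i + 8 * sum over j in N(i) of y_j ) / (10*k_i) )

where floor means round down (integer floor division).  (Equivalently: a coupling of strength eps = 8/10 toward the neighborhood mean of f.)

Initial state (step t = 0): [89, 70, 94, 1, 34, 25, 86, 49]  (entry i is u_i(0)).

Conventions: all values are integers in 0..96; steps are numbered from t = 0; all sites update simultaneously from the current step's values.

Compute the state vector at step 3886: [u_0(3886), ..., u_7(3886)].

Answer: [67, 67, 67, 67, 67, 67, 67, 67]
Key observation: The state at step 10, [67, 67, 67, 67, 67, 67, 67, 67], reappears at step 12: the system is in a cycle of period 2 from step 10 on.  Therefore the state at step 3886 equals the state at step 10 + ((3886 - 10) mod 2) = 10, which is [67, 67, 67, 67, 67, 67, 67, 67].

Derivation:
t=0: [89, 70, 94, 1, 34, 25, 86, 49]
t=1: [61, 41, 44, 36, 26, 34, 43, 48]
t=2: [67, 64, 53, 40, 34, 37, 58, 67]
t=3: [61, 65, 61, 54, 47, 51, 55, 63]
t=4: [63, 65, 66, 70, 73, 73, 69, 67]
t=5: [61, 62, 59, 57, 55, 56, 57, 60]
t=6: [66, 66, 67, 69, 69, 70, 68, 67]
t=7: [60, 60, 59, 58, 57, 58, 58, 60]
t=8: [67, 67, 67, 68, 68, 68, 67, 67]
t=9: [60, 60, 59, 59, 59, 59, 59, 60]
t=10: [67, 67, 67, 67, 67, 67, 67, 67]
t=11: [60, 60, 60, 60, 60, 60, 60, 60]
t=12: [67, 67, 67, 67, 67, 67, 67, 67]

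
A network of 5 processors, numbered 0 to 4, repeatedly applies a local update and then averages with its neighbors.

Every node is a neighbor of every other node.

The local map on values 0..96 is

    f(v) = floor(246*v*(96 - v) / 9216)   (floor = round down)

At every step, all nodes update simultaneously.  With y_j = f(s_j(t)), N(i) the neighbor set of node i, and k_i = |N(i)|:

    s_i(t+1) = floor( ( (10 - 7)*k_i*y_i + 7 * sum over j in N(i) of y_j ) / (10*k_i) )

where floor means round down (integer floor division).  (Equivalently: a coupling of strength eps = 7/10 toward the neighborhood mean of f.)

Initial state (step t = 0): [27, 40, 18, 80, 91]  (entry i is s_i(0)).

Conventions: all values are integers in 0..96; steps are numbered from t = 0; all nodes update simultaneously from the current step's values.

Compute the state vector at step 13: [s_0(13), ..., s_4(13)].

Simulating step by step:
t=0: [27, 40, 18, 80, 91]
t=1: [39, 40, 38, 37, 34]
t=2: [58, 58, 58, 58, 57]
t=3: [58, 58, 58, 58, 58]
t=4: [58, 58, 58, 58, 58]
t=5: [58, 58, 58, 58, 58]
t=6: [58, 58, 58, 58, 58]
t=7: [58, 58, 58, 58, 58]
t=8: [58, 58, 58, 58, 58]
t=9: [58, 58, 58, 58, 58]
t=10: [58, 58, 58, 58, 58]
t=11: [58, 58, 58, 58, 58]
t=12: [58, 58, 58, 58, 58]
t=13: [58, 58, 58, 58, 58]

Answer: [58, 58, 58, 58, 58]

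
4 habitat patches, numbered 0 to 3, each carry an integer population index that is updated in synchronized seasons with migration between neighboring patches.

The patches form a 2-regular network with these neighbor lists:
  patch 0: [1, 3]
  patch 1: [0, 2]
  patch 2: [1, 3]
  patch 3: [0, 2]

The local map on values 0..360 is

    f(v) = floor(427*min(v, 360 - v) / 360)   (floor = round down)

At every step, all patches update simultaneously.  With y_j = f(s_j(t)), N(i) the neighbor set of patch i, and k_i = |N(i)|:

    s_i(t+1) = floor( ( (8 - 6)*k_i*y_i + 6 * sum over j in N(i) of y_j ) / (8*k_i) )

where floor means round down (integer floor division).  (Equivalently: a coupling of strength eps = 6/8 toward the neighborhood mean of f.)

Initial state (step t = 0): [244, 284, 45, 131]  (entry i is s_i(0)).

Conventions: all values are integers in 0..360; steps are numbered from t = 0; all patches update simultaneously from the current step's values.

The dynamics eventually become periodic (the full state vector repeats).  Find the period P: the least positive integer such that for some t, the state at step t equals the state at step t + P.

Answer: 4
Key observation: The state at step 5, [211, 209, 211, 209], reappears at step 9 — and no state repeats earlier — so the cycle the system enters has period 4.

Derivation:
t=0: [244, 284, 45, 131]
t=1: [126, 93, 105, 110]
t=2: [127, 129, 121, 134]
t=3: [154, 148, 152, 149]
t=4: [177, 179, 176, 179]
t=5: [211, 209, 211, 209]
t=6: [178, 176, 178, 176]
t=7: [208, 210, 208, 210]
t=8: [177, 179, 177, 179]
t=9: [211, 209, 211, 209]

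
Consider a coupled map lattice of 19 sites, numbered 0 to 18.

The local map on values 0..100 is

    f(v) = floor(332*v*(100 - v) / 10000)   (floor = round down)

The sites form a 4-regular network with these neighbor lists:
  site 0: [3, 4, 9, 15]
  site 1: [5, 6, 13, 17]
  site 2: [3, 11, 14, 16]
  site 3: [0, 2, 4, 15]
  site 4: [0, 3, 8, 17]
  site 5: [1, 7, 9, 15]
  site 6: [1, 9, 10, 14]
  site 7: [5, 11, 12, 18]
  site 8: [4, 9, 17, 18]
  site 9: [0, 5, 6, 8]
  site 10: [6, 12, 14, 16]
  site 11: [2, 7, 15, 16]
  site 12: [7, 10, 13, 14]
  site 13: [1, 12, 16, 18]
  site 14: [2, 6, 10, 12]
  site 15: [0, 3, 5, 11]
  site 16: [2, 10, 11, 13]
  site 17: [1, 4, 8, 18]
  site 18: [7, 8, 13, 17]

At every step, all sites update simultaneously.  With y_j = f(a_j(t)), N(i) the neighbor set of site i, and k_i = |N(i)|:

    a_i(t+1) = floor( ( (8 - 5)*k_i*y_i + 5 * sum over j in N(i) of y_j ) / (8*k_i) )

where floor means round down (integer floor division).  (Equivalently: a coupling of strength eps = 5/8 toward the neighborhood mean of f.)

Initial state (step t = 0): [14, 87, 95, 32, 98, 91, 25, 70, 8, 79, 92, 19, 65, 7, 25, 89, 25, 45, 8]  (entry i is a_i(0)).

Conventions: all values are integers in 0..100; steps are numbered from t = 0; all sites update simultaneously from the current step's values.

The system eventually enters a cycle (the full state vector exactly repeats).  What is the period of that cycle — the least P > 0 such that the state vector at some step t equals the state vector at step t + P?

Answer: 2
Key observation: The state at step 6, [82, 82, 82, 82, 82, 82, 82, 82, 82, 82, 82, 82, 82, 82, 82, 82, 82, 82, 82], reappears at step 8 — and no state repeats earlier — so the cycle the system enters has period 2.

Derivation:
t=0: [14, 87, 95, 32, 98, 91, 25, 70, 8, 79, 92, 19, 65, 7, 25, 89, 25, 45, 8]
t=1: [40, 43, 44, 41, 36, 40, 51, 53, 35, 44, 49, 46, 55, 38, 50, 41, 40, 44, 39]
t=2: [79, 80, 81, 79, 77, 80, 81, 80, 77, 79, 81, 81, 81, 79, 82, 80, 80, 78, 78]
t=3: [55, 53, 51, 54, 56, 53, 51, 52, 56, 54, 51, 51, 51, 53, 50, 53, 52, 56, 55]
t=4: [81, 81, 82, 81, 81, 82, 82, 82, 81, 81, 82, 82, 82, 82, 82, 82, 82, 81, 81]
t=5: [50, 50, 49, 50, 51, 49, 49, 49, 51, 50, 49, 49, 49, 49, 49, 49, 49, 51, 50]
t=6: [82, 82, 82, 82, 82, 82, 82, 82, 82, 82, 82, 82, 82, 82, 82, 82, 82, 82, 82]
t=7: [49, 49, 49, 49, 49, 49, 49, 49, 49, 49, 49, 49, 49, 49, 49, 49, 49, 49, 49]
t=8: [82, 82, 82, 82, 82, 82, 82, 82, 82, 82, 82, 82, 82, 82, 82, 82, 82, 82, 82]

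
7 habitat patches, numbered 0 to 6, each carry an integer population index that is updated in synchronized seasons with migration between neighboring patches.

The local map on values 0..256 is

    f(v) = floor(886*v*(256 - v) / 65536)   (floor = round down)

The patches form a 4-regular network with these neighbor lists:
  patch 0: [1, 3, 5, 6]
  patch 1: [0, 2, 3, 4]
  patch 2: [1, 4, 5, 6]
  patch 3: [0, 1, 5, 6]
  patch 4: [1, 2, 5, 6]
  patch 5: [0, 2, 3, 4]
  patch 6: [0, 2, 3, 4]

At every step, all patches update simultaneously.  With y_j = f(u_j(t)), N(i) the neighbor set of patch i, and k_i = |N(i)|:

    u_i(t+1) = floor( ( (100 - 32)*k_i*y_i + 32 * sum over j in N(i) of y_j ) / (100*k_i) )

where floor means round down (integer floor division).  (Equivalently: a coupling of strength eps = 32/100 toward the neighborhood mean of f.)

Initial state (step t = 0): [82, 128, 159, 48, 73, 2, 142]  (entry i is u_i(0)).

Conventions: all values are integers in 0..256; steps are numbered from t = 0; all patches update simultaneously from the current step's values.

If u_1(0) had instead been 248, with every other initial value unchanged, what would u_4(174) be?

Answer: u_4(174) = 218
Key observation: The state at step 14, [218, 218, 218, 218, 218, 218, 218], reappears at step 18: the system is in a cycle of period 4 from step 14 on.  Therefore the state at step 174 equals the state at step 14 + ((174 - 14) mod 4) = 14, which is [218, 218, 218, 218, 218, 218, 218].

Derivation:
t=0: [82, 248, 159, 48, 73, 2, 142]
t=1: [161, 74, 175, 126, 159, 61, 205]
t=2: [196, 189, 185, 205, 195, 174, 161]
t=3: [164, 167, 178, 154, 168, 181, 190]
t=4: [199, 200, 187, 204, 194, 188, 179]
t=5: [156, 153, 172, 150, 164, 167, 177]
t=6: [208, 210, 197, 210, 201, 201, 194]
t=7: [136, 134, 153, 134, 149, 146, 155]
t=8: [219, 219, 213, 219, 215, 217, 213]
t=9: [110, 110, 120, 110, 118, 114, 120]
t=10: [217, 217, 219, 217, 219, 218, 219]
t=11: [113, 113, 109, 113, 109, 111, 109]
t=12: [217, 217, 216, 217, 216, 217, 216]
t=13: [114, 114, 115, 114, 115, 114, 115]
t=14: [218, 218, 218, 218, 218, 218, 218]
t=15: [111, 111, 111, 111, 111, 111, 111]
t=16: [217, 217, 217, 217, 217, 217, 217]
t=17: [114, 114, 114, 114, 114, 114, 114]
t=18: [218, 218, 218, 218, 218, 218, 218]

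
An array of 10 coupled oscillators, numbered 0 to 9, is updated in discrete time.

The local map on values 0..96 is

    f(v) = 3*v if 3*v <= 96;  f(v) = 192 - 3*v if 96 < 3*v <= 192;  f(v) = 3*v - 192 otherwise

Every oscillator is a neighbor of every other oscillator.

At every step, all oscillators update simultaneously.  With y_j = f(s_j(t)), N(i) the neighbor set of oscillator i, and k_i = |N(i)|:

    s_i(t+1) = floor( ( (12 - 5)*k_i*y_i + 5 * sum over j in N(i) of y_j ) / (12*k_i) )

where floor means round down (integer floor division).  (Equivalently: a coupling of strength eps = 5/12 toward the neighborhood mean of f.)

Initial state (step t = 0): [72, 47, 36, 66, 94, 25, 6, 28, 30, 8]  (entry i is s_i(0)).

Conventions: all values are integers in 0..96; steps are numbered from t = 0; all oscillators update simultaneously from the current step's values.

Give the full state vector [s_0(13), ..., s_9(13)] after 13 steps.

Answer: [28, 65, 74, 34, 77, 74, 34, 74, 77, 28]

Derivation:
t=0: [72, 47, 36, 66, 94, 25, 6, 28, 30, 8]
t=1: [38, 52, 70, 28, 73, 65, 34, 70, 73, 38]
t=2: [63, 40, 30, 66, 35, 22, 69, 30, 35, 63]
t=3: [25, 62, 72, 27, 70, 59, 32, 72, 70, 25]
t=4: [60, 23, 32, 63, 29, 28, 71, 32, 29, 60]
t=5: [32, 63, 77, 27, 72, 71, 37, 77, 72, 32]
t=6: [74, 24, 44, 66, 36, 34, 66, 44, 36, 74]
t=7: [40, 62, 56, 27, 69, 72, 27, 56, 69, 40]
t=8: [57, 22, 32, 62, 27, 32, 62, 32, 27, 57]
t=9: [37, 61, 77, 29, 69, 77, 29, 77, 69, 37]
t=10: [66, 27, 43, 69, 30, 43, 69, 43, 30, 66]
t=11: [26, 66, 56, 30, 71, 56, 30, 56, 71, 26]
t=12: [63, 24, 34, 69, 32, 34, 69, 34, 32, 63]
t=13: [28, 65, 74, 34, 77, 74, 34, 74, 77, 28]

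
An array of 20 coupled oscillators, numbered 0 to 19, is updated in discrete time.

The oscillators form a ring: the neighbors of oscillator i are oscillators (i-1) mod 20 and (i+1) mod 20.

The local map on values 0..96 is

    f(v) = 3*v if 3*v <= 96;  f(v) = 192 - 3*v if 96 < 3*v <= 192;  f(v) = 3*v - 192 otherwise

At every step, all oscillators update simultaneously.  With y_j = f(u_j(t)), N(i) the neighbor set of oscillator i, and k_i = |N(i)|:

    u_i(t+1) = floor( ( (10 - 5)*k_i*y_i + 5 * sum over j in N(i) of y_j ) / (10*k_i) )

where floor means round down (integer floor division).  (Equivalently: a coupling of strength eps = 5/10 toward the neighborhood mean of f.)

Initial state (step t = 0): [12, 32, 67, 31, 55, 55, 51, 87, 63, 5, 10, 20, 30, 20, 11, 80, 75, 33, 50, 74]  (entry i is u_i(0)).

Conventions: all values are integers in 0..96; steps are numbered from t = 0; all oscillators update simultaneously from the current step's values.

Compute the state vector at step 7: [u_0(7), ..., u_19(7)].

Simulating step by step:
t=0: [12, 32, 67, 31, 55, 55, 51, 87, 63, 5, 10, 20, 30, 20, 11, 80, 75, 33, 50, 74]
t=1: [49, 59, 51, 55, 43, 30, 43, 45, 22, 15, 33, 60, 75, 60, 43, 40, 51, 65, 51, 34]
t=2: [48, 28, 30, 39, 60, 76, 68, 60, 58, 62, 60, 37, 22, 30, 52, 61, 38, 21, 42, 66]
t=3: [46, 76, 84, 63, 33, 24, 18, 13, 13, 10, 27, 60, 75, 70, 42, 33, 57, 67, 50, 31]
t=4: [59, 46, 39, 39, 65, 72, 54, 42, 36, 45, 51, 34, 24, 33, 60, 68, 36, 20, 46, 70]
t=5: [25, 49, 69, 57, 26, 20, 37, 61, 72, 59, 56, 72, 81, 67, 32, 30, 60, 64, 46, 26]
t=6: [68, 45, 24, 33, 59, 69, 57, 30, 18, 19, 21, 30, 33, 41, 72, 72, 28, 16, 46, 71]
t=7: [25, 49, 73, 68, 34, 16, 36, 63, 63, 57, 68, 84, 86, 63, 35, 39, 60, 58, 44, 27]

Answer: [25, 49, 73, 68, 34, 16, 36, 63, 63, 57, 68, 84, 86, 63, 35, 39, 60, 58, 44, 27]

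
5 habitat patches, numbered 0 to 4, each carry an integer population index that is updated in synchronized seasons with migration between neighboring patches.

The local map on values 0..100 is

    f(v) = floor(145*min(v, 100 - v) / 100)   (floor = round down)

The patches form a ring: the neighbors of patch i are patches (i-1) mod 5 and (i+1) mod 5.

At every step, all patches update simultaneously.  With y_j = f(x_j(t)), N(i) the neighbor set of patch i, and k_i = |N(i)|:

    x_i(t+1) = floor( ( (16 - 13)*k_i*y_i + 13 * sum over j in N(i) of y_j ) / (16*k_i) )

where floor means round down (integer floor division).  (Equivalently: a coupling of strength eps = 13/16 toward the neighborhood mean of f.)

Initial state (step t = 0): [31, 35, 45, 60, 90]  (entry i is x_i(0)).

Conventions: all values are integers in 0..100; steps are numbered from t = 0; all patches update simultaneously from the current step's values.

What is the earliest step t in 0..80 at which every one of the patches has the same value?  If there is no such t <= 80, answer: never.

Answer: 11
Key observation: Synchronization is absorbing here: once all patches are equal they stay equal, and step 11 is the first all-equal step.

Derivation:
t=0: [31, 35, 45, 60, 90]  (not all equal)
t=1: [34, 53, 56, 42, 44]  (not all equal)
t=2: [62, 58, 63, 62, 56]  (not all equal)
t=3: [60, 55, 56, 57, 56]  (not all equal)
t=4: [62, 61, 63, 62, 60]  (not all equal)
t=5: [56, 54, 55, 55, 55]  (not all equal)
t=6: [65, 64, 65, 65, 64]  (not all equal)
t=7: [51, 50, 50, 50, 50]  (not all equal)
t=8: [71, 71, 72, 72, 71]  (not all equal)
t=9: [42, 41, 40, 40, 41]  (not all equal)
t=10: [59, 59, 58, 58, 59]  (not all equal)
t=11: [59, 59, 59, 59, 59]  (all equal)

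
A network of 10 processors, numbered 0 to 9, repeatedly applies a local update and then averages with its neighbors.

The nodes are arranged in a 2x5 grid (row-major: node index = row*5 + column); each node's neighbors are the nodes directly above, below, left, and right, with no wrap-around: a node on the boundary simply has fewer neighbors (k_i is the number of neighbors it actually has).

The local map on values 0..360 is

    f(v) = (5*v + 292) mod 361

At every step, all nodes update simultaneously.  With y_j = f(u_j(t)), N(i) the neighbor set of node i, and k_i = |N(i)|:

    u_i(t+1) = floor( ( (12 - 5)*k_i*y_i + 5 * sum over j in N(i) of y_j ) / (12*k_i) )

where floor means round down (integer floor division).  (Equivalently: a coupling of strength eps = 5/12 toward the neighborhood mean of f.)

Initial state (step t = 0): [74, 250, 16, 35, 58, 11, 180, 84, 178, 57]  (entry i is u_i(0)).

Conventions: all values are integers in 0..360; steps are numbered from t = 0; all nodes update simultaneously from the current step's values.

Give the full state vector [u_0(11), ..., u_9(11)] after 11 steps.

Simulating step by step:
t=0: [74, 250, 16, 35, 58, 11, 180, 84, 178, 57]
t=1: [268, 115, 83, 107, 196, 287, 174, 235, 151, 192]
t=2: [198, 169, 239, 180, 167, 220, 108, 117, 230, 205]
t=3: [191, 80, 69, 125, 97, 244, 136, 161, 278, 220]
t=4: [178, 288, 236, 192, 137, 125, 203, 114, 210, 241]
t=5: [158, 216, 99, 173, 195, 181, 217, 152, 201, 138]
t=6: [293, 268, 134, 107, 176, 202, 273, 272, 217, 234]
t=7: [267, 216, 209, 147, 77, 237, 209, 225, 217, 90]
t=8: [173, 264, 277, 297, 252, 110, 239, 306, 263, 138]
t=9: [103, 146, 207, 264, 186, 94, 67, 70, 179, 208]
t=10: [120, 257, 246, 165, 167, 96, 241, 249, 157, 195]
t=11: [137, 119, 81, 86, 71, 75, 69, 121, 250, 190]

Answer: [137, 119, 81, 86, 71, 75, 69, 121, 250, 190]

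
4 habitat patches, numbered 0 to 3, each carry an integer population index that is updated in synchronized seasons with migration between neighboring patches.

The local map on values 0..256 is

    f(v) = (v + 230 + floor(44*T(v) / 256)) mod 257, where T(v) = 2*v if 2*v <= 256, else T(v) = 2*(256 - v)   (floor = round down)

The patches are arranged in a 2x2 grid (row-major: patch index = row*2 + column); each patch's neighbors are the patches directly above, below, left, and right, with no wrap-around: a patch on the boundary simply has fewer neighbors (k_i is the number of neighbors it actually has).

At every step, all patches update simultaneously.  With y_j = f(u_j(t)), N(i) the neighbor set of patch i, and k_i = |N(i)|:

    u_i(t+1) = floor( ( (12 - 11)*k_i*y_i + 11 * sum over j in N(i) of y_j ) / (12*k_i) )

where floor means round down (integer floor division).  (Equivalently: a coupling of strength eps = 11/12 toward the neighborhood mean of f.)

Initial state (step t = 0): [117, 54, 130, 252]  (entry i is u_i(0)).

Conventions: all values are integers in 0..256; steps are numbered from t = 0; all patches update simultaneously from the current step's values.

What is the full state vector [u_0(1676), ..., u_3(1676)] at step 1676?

Answer: [175, 175, 175, 175]
Key observation: The state at step 11, [175, 175, 175, 175], reappears at step 12: the system is in a cycle of period 1 from step 11 on.  Therefore the state at step 1676 equals the state at step 11 + ((1676 - 11) mod 1) = 11, which is [175, 175, 175, 175].

Derivation:
t=0: [117, 54, 130, 252]
t=1: [98, 166, 175, 106]
t=2: [166, 114, 114, 167]
t=3: [129, 165, 165, 129]
t=4: [167, 147, 147, 167]
t=5: [158, 168, 168, 158]
t=6: [170, 164, 164, 170]
t=7: [168, 171, 171, 168]
t=8: [172, 171, 171, 172]
t=9: [173, 173, 173, 173]
t=10: [174, 174, 174, 174]
t=11: [175, 175, 175, 175]
t=12: [175, 175, 175, 175]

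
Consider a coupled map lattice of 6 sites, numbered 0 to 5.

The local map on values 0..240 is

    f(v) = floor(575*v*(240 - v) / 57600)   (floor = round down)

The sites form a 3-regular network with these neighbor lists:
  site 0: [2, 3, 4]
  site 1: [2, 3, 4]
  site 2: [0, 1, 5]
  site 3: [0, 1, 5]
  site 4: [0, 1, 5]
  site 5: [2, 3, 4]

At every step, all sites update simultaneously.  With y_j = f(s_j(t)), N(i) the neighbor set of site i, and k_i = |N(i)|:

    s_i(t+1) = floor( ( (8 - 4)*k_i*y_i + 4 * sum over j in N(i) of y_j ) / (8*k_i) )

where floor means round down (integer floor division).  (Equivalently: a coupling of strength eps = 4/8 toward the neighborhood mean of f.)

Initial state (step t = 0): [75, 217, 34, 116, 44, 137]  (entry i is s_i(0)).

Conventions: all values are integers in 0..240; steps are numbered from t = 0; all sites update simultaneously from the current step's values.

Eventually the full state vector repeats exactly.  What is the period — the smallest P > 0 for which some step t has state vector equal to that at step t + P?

Answer: 2
Key observation: The state at step 4, [139, 139, 139, 139, 139, 139], reappears at step 6 — and no state repeats earlier — so the cycle the system enters has period 2.

Derivation:
t=0: [75, 217, 34, 116, 44, 137]
t=1: [111, 74, 86, 123, 95, 119]
t=2: [139, 129, 133, 139, 136, 140]
t=3: [140, 141, 141, 140, 140, 140]
t=4: [139, 139, 139, 139, 139, 139]
t=5: [140, 140, 140, 140, 140, 140]
t=6: [139, 139, 139, 139, 139, 139]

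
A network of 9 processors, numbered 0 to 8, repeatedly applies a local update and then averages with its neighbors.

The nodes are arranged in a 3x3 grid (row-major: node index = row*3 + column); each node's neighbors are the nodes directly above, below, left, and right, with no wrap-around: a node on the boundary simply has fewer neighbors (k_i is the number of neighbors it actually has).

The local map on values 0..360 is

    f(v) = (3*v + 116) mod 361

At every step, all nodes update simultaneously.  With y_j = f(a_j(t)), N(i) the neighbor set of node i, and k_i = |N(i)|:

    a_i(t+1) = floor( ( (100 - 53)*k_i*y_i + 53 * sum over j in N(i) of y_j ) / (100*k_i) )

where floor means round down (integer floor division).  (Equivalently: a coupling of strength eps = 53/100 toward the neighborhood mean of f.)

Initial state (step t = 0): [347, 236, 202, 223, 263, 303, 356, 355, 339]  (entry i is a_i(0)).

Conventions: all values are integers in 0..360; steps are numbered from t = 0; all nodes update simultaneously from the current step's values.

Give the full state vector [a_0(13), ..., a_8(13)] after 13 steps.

Answer: [205, 182, 127, 100, 111, 123, 40, 85, 129]

Derivation:
t=0: [347, 236, 202, 223, 263, 303, 356, 355, 339]
t=1: [78, 93, 107, 92, 161, 183, 90, 105, 129]
t=2: [181, 133, 125, 122, 170, 223, 38, 104, 165]
t=3: [212, 194, 118, 196, 178, 143, 157, 163, 151]
t=4: [194, 234, 189, 257, 282, 193, 261, 242, 211]
t=5: [227, 203, 265, 210, 207, 261, 158, 134, 133]
t=6: [42, 50, 136, 67, 54, 146, 155, 144, 160]
t=7: [268, 245, 198, 279, 258, 210, 236, 217, 211]
t=8: [188, 186, 204, 191, 135, 107, 121, 73, 30]
t=9: [319, 232, 105, 259, 214, 101, 231, 242, 205]
t=10: [234, 123, 72, 164, 75, 47, 118, 79, 51]
t=11: [143, 194, 257, 212, 290, 287, 210, 292, 288]
t=12: [183, 266, 234, 97, 242, 241, 90, 223, 260]
t=13: [205, 182, 127, 100, 111, 123, 40, 85, 129]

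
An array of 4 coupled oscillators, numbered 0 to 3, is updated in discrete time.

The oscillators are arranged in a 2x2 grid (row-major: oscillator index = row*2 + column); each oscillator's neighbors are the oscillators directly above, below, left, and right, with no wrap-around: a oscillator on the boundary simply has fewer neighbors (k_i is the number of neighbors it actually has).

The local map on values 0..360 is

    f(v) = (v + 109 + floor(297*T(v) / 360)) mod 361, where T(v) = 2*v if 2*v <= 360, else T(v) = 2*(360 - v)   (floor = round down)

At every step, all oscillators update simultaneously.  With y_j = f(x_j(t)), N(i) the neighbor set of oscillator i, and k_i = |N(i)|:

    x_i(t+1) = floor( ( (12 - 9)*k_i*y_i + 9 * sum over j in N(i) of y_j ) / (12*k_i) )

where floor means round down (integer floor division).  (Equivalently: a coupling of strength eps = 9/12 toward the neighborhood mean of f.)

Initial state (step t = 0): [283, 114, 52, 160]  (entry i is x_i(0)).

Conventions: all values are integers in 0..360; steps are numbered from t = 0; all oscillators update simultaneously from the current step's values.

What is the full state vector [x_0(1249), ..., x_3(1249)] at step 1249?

Simulating step by step:
t=0: [283, 114, 52, 160]
t=1: [150, 136, 185, 154]
t=2: [159, 139, 168, 162]
t=3: [158, 158, 178, 160]
t=4: [185, 168, 181, 187]
t=5: [211, 213, 221, 211]
t=6: [201, 203, 202, 201]
t=7: [210, 210, 210, 210]
t=8: [205, 205, 205, 205]
t=9: [208, 208, 208, 208]
t=10: [206, 206, 206, 206]
t=11: [208, 208, 208, 208]

Answer: [208, 208, 208, 208]
Key observation: The state at step 9, [208, 208, 208, 208], reappears at step 11: the system is in a cycle of period 2 from step 9 on.  Therefore the state at step 1249 equals the state at step 9 + ((1249 - 9) mod 2) = 9, which is [208, 208, 208, 208].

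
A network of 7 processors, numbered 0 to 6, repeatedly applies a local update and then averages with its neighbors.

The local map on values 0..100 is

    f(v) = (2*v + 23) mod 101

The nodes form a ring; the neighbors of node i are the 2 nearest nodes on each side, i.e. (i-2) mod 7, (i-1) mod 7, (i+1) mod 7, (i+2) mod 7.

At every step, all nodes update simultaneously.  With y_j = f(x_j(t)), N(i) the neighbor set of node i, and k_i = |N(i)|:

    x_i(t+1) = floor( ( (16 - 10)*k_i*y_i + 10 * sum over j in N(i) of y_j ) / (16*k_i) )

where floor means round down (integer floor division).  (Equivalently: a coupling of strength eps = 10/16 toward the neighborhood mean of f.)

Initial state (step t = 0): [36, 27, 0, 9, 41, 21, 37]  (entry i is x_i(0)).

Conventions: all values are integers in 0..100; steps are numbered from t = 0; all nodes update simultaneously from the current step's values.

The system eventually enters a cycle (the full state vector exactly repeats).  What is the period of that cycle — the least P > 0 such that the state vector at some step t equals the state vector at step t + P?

Simulating step by step:
t=0: [36, 27, 0, 9, 41, 21, 37]
t=1: [76, 68, 42, 41, 36, 61, 74]
t=2: [55, 45, 38, 33, 55, 54, 68]
t=3: [43, 47, 62, 60, 55, 44, 38]
t=4: [29, 36, 32, 32, 42, 32, 47]
t=5: [74, 77, 74, 75, 45, 62, 48]
t=6: [59, 64, 62, 58, 36, 44, 38]
t=7: [47, 53, 52, 45, 65, 46, 67]
t=8: [25, 27, 26, 23, 36, 26, 38]
t=9: [78, 78, 77, 76, 85, 80, 87]
t=10: [81, 79, 78, 79, 85, 83, 87]
t=11: [84, 82, 81, 82, 87, 88, 89]
t=12: [91, 88, 87, 89, 93, 94, 95]
t=13: [34, 69, 68, 70, 36, 22, 22]
t=14: [73, 65, 69, 67, 75, 74, 74]
t=15: [64, 59, 61, 60, 67, 67, 67]
t=16: [49, 45, 45, 46, 51, 52, 52]
t=17: [19, 15, 15, 16, 21, 22, 22]
t=18: [60, 56, 56, 57, 62, 63, 63]
t=19: [41, 37, 37, 38, 43, 44, 44]
t=20: [34, 69, 68, 70, 36, 22, 22]

Answer: 7
Key observation: The state at step 13, [34, 69, 68, 70, 36, 22, 22], reappears at step 20 — and no state repeats earlier — so the cycle the system enters has period 7.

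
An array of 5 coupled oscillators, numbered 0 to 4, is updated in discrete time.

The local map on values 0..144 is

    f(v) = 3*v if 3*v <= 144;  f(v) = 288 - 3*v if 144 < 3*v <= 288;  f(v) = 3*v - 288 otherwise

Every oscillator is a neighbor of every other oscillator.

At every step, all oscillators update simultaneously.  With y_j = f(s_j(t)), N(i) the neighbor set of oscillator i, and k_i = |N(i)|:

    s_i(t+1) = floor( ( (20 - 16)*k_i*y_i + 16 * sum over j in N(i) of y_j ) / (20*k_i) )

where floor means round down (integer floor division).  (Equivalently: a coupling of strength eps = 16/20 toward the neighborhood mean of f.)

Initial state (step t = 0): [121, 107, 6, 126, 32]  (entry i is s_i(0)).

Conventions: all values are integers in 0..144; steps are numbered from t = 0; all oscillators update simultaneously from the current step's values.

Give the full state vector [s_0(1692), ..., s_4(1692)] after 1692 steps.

Simulating step by step:
t=0: [121, 107, 6, 126, 32]
t=1: [62, 62, 62, 62, 62]
t=2: [102, 102, 102, 102, 102]
t=3: [18, 18, 18, 18, 18]
t=4: [54, 54, 54, 54, 54]
t=5: [126, 126, 126, 126, 126]
t=6: [90, 90, 90, 90, 90]
t=7: [18, 18, 18, 18, 18]

Answer: [54, 54, 54, 54, 54]
Key observation: The state at step 3, [18, 18, 18, 18, 18], reappears at step 7: the system is in a cycle of period 4 from step 3 on.  Therefore the state at step 1692 equals the state at step 3 + ((1692 - 3) mod 4) = 4, which is [54, 54, 54, 54, 54].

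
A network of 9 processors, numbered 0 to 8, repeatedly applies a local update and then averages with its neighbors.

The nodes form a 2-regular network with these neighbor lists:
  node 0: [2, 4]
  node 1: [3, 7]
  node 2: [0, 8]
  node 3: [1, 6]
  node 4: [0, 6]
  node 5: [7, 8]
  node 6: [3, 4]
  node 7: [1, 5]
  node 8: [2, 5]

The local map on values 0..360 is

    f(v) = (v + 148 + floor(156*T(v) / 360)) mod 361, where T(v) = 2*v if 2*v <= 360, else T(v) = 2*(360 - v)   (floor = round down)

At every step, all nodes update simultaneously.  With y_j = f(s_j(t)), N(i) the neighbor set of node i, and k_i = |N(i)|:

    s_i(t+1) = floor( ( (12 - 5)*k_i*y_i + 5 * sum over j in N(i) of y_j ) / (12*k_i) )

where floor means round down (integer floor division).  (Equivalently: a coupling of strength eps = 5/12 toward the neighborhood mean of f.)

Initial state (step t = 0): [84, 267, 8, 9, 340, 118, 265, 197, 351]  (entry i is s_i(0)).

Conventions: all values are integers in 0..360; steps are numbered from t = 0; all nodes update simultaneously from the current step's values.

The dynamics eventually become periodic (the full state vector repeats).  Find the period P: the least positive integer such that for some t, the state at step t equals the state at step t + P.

Answer: 17
Key observation: The state at step 13, [123, 123, 123, 123, 123, 123, 123, 123, 123], reappears at step 30 — and no state repeats earlier — so the cycle the system enters has period 17.

Derivation:
t=0: [84, 267, 8, 9, 340, 118, 265, 197, 351]
t=1: [241, 138, 188, 151, 175, 60, 142, 102, 119]
t=2: [125, 110, 101, 59, 104, 223, 68, 260, 85]
t=3: [152, 287, 263, 281, 260, 166, 284, 177, 275]
t=4: [96, 132, 120, 136, 120, 108, 135, 116, 126]
t=5: [195, 28, 79, 38, 82, 208, 33, 81, 87]
t=6: [197, 224, 262, 212, 245, 200, 230, 242, 268]
t=7: [127, 128, 131, 127, 129, 128, 129, 129, 131]
t=8: [26, 25, 29, 24, 26, 26, 26, 26, 29]
t=9: [197, 194, 200, 193, 196, 197, 195, 195, 200]
t=10: [125, 124, 125, 124, 125, 125, 124, 124, 125]
t=11: [20, 18, 20, 18, 19, 19, 18, 18, 20]
t=12: [184, 181, 185, 181, 183, 183, 181, 181, 184]
t=13: [123, 123, 123, 123, 123, 123, 123, 123, 123]
t=14: [16, 16, 16, 16, 16, 16, 16, 16, 16]
t=15: [177, 177, 177, 177, 177, 177, 177, 177, 177]
t=16: [117, 117, 117, 117, 117, 117, 117, 117, 117]
t=17: [5, 5, 5, 5, 5, 5, 5, 5, 5]
t=18: [157, 157, 157, 157, 157, 157, 157, 157, 157]
t=19: [80, 80, 80, 80, 80, 80, 80, 80, 80]
t=20: [297, 297, 297, 297, 297, 297, 297, 297, 297]
t=21: [138, 138, 138, 138, 138, 138, 138, 138, 138]
t=22: [44, 44, 44, 44, 44, 44, 44, 44, 44]
t=23: [230, 230, 230, 230, 230, 230, 230, 230, 230]
t=24: [129, 129, 129, 129, 129, 129, 129, 129, 129]
t=25: [27, 27, 27, 27, 27, 27, 27, 27, 27]
t=26: [198, 198, 198, 198, 198, 198, 198, 198, 198]
t=27: [125, 125, 125, 125, 125, 125, 125, 125, 125]
t=28: [20, 20, 20, 20, 20, 20, 20, 20, 20]
t=29: [185, 185, 185, 185, 185, 185, 185, 185, 185]
t=30: [123, 123, 123, 123, 123, 123, 123, 123, 123]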